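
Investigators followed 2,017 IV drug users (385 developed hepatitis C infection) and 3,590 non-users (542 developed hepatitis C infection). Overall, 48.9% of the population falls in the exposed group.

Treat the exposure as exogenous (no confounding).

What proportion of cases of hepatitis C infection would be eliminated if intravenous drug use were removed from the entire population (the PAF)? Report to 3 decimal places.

PAF ≈ 0.114

p₁ = P(outcome | exposed) = 385/2017 = 0.19088
p₀ = P(outcome | unexposed) = 542/3590 = 0.15097
Overall risk P(Y=1) = π·p₁ + (1−π)·p₀ = 0.489×0.19088 + 0.511×0.15097 = 0.17049.
Under exogeneity, PAF = [P(Y=1) − p₀] / P(Y=1).
PAF = (0.17049 − 0.15097) / 0.17049 ≈ 0.1145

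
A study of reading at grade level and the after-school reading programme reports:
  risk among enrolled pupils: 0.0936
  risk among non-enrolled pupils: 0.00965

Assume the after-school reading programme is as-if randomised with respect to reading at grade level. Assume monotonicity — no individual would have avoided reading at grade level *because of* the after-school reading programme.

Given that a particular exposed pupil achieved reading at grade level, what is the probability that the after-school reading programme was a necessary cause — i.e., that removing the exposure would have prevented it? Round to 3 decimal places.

PN ≈ 0.897

Let p₁ = 0.0936, p₀ = 0.00965.
Under exogeneity and monotonicity, PN = (p₁ − p₀) / p₁.
PN = (0.0936 − 0.00965) / 0.0936 = 0.08395 / 0.0936 ≈ 0.8969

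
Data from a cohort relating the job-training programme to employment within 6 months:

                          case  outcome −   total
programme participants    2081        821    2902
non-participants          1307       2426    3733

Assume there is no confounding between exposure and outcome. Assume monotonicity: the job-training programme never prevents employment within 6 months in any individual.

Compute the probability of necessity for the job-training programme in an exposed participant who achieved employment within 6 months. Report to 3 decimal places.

PN ≈ 0.512

p₁ = P(outcome | exposed) = 2081/2902 = 0.71709
p₀ = P(outcome | unexposed) = 1307/3733 = 0.35012
Under exogeneity and monotonicity, PN = (p₁ − p₀) / p₁.
PN = (0.71709 − 0.35012) / 0.71709 = 0.36697 / 0.71709 ≈ 0.5117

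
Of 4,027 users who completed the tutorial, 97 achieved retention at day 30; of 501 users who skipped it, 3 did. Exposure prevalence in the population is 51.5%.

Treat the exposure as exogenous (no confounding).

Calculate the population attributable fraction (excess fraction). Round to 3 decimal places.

PAF ≈ 0.609

p₁ = P(outcome | exposed) = 97/4027 = 0.024087
p₀ = P(outcome | unexposed) = 3/501 = 0.005988
Overall risk P(Y=1) = π·p₁ + (1−π)·p₀ = 0.515×0.024087 + 0.485×0.005988 = 0.015309.
Under exogeneity, PAF = [P(Y=1) − p₀] / P(Y=1).
PAF = (0.015309 − 0.005988) / 0.015309 ≈ 0.6089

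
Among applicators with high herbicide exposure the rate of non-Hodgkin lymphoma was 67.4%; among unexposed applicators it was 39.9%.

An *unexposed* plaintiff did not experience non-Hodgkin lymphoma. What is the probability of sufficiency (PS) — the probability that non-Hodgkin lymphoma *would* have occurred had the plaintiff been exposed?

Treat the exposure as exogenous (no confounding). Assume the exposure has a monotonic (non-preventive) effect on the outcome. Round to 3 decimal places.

p₁ = 0.674, p₀ = 0.399.
Under exogeneity and monotonicity, PS = (p₁ − p₀) / (1 − p₀).
PS = (0.674 − 0.399) / (1 − 0.399) = 0.275 / 0.601 ≈ 0.4576

PS ≈ 0.458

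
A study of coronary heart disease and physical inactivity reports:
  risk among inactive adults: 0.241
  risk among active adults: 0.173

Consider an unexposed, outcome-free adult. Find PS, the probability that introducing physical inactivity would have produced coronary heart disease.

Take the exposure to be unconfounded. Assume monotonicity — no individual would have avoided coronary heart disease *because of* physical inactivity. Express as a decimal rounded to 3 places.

Let p₁ = 0.241, p₀ = 0.173.
Under exogeneity and monotonicity, PS = (p₁ − p₀) / (1 − p₀).
PS = (0.241 − 0.173) / (1 − 0.173) = 0.068 / 0.827 ≈ 0.0822

PS ≈ 0.082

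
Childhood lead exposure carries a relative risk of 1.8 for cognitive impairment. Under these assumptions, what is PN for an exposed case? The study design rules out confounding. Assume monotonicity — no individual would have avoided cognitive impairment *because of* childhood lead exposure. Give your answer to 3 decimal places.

Under exogeneity and monotonicity, PN = (RR − 1) / RR = 1 − 1/RR.
PN = (1.8 − 1) / 1.8 = 0.8 / 1.8 ≈ 0.4444

PN ≈ 0.444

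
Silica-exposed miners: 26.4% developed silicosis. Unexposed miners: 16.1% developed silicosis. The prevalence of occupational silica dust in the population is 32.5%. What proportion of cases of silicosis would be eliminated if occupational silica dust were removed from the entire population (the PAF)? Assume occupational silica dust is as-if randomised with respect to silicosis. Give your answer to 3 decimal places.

p₁ = 0.264, p₀ = 0.161.
Overall risk P(Y=1) = π·p₁ + (1−π)·p₀ = 0.325×0.264 + 0.675×0.161 = 0.19448.
Under exogeneity, PAF = [P(Y=1) − p₀] / P(Y=1).
PAF = (0.19448 − 0.161) / 0.19448 ≈ 0.1721

PAF ≈ 0.172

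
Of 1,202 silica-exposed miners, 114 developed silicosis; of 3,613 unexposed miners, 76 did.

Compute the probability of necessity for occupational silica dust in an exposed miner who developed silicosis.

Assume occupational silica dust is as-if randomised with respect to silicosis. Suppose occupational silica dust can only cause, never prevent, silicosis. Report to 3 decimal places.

PN ≈ 0.778

p₁ = P(outcome | exposed) = 114/1202 = 0.094842
p₀ = P(outcome | unexposed) = 76/3613 = 0.021035
Under exogeneity and monotonicity, PN = (p₁ − p₀) / p₁.
PN = (0.094842 − 0.021035) / 0.094842 = 0.073807 / 0.094842 ≈ 0.7782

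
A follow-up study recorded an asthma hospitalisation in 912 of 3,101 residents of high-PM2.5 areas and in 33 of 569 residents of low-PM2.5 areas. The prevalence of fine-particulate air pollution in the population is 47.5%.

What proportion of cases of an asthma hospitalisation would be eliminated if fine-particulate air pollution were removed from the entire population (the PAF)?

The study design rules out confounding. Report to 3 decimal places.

PAF ≈ 0.659

p₁ = P(outcome | exposed) = 912/3101 = 0.2941
p₀ = P(outcome | unexposed) = 33/569 = 0.057996
Overall risk P(Y=1) = π·p₁ + (1−π)·p₀ = 0.475×0.2941 + 0.525×0.057996 = 0.17015.
Under exogeneity, PAF = [P(Y=1) − p₀] / P(Y=1).
PAF = (0.17015 − 0.057996) / 0.17015 ≈ 0.6591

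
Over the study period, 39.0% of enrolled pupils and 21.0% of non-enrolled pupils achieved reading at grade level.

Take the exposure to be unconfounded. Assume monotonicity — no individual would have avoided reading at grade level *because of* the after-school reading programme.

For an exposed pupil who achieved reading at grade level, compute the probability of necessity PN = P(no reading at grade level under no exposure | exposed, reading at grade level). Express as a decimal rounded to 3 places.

p₁ = 0.39, p₀ = 0.21.
Under exogeneity and monotonicity, PN = (p₁ − p₀) / p₁.
PN = (0.39 − 0.21) / 0.39 = 0.18 / 0.39 ≈ 0.4615

PN ≈ 0.462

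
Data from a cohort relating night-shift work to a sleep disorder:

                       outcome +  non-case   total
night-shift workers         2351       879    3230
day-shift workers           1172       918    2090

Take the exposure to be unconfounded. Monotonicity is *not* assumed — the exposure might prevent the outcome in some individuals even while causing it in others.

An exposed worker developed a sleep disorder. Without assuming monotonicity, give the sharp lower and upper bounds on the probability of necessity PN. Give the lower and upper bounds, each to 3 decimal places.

p₁ = P(outcome | exposed) = 2351/3230 = 0.72786
p₀ = P(outcome | unexposed) = 1172/2090 = 0.56077
Under exogeneity alone the bounds on PN are max{0,(p₁−p₀)/p₁} ≤ PN ≤ min{1,(1−p₀)/p₁}.
  lower = (p₁ − p₀)/p₁ = 0.1671 / 0.72786 ≈ 0.2296
  upper = min{1, (1 − p₀)/p₁} = 0.43923 / 0.72786 ≈ 0.6035

0.230 ≤ PN ≤ 0.603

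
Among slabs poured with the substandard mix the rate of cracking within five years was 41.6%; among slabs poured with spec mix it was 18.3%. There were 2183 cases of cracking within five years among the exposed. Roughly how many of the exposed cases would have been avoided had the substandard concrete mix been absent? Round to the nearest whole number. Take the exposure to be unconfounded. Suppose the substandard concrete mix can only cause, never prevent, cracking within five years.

about 1223 cases

p₁ = 0.416, p₀ = 0.183.
PN = (p₁ − p₀)/p₁ = (0.416 − 0.183) / 0.416 ≈ 0.56010.
Attributable cases ≈ PN × (exposed cases) = 0.56010 × 2183 ≈ 1222.69.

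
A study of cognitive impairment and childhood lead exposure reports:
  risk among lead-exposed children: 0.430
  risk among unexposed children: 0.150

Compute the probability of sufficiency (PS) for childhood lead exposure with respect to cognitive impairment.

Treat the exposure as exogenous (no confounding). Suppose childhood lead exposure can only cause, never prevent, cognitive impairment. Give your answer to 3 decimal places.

PS ≈ 0.329

Let p₁ = 0.43, p₀ = 0.15.
Under exogeneity and monotonicity, PS = (p₁ − p₀) / (1 − p₀).
PS = (0.43 − 0.15) / (1 − 0.15) = 0.28 / 0.85 ≈ 0.3294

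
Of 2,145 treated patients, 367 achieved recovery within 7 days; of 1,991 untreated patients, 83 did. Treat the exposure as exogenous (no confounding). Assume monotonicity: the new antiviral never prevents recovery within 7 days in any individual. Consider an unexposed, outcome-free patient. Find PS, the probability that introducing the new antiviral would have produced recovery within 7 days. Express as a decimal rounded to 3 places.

PS ≈ 0.135

p₁ = P(outcome | exposed) = 367/2145 = 0.1711
p₀ = P(outcome | unexposed) = 83/1991 = 0.041688
Under exogeneity and monotonicity, PS = (p₁ − p₀) / (1 − p₀).
PS = (0.1711 − 0.041688) / (1 − 0.041688) = 0.12941 / 0.95831 ≈ 0.1350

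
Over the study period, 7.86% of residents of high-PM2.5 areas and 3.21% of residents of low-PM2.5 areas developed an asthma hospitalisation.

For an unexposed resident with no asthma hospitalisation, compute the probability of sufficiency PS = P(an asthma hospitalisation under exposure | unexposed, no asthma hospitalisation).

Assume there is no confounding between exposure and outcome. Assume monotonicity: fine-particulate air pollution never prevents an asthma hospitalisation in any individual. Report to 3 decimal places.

p₁ = 0.0786, p₀ = 0.0321.
Under exogeneity and monotonicity, PS = (p₁ − p₀) / (1 − p₀).
PS = (0.0786 − 0.0321) / (1 − 0.0321) = 0.0465 / 0.9679 ≈ 0.0480

PS ≈ 0.048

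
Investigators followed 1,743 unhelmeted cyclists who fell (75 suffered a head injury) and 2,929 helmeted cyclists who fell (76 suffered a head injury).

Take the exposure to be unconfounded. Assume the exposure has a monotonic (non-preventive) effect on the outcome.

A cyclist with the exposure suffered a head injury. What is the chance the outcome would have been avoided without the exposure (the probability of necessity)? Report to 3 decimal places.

p₁ = P(outcome | exposed) = 75/1743 = 0.043029
p₀ = P(outcome | unexposed) = 76/2929 = 0.025947
Under exogeneity and monotonicity, PN = (p₁ − p₀) / p₁.
PN = (0.043029 − 0.025947) / 0.043029 = 0.017082 / 0.043029 ≈ 0.3970

PN ≈ 0.397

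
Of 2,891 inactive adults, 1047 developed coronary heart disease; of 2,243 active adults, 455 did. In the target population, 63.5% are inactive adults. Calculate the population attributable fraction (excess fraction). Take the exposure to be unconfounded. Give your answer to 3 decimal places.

p₁ = P(outcome | exposed) = 1047/2891 = 0.36216
p₀ = P(outcome | unexposed) = 455/2243 = 0.20285
Overall risk P(Y=1) = π·p₁ + (1−π)·p₀ = 0.635×0.36216 + 0.365×0.20285 = 0.30401.
Under exogeneity, PAF = [P(Y=1) − p₀] / P(Y=1).
PAF = (0.30401 − 0.20285) / 0.30401 ≈ 0.3327

PAF ≈ 0.333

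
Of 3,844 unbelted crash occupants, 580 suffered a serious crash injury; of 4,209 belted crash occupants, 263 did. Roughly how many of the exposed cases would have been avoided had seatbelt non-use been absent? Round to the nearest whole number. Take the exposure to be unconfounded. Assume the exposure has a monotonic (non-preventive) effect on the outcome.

about 340 cases

p₁ = P(outcome | exposed) = 580/3844 = 0.15088
p₀ = P(outcome | unexposed) = 263/4209 = 0.062485
PN = (p₁ − p₀)/p₁ = (0.15088 − 0.062485) / 0.15088 ≈ 0.58587.
Attributable cases ≈ PN × (exposed cases) = 0.58587 × 580 ≈ 339.81.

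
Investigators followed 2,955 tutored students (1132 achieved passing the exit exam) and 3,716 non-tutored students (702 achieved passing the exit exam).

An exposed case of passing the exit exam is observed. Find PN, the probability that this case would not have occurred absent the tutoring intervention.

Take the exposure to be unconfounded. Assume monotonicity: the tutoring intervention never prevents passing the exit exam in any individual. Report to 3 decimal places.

PN ≈ 0.507

p₁ = P(outcome | exposed) = 1132/2955 = 0.38308
p₀ = P(outcome | unexposed) = 702/3716 = 0.18891
Under exogeneity and monotonicity, PN = (p₁ − p₀) / p₁.
PN = (0.38308 − 0.18891) / 0.38308 = 0.19417 / 0.38308 ≈ 0.5069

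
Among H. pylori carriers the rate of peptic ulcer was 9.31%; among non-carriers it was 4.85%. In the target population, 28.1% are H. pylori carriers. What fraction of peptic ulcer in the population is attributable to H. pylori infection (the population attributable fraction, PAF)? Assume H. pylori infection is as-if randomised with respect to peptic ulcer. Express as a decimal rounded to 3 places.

p₁ = 0.0931, p₀ = 0.0485.
Overall risk P(Y=1) = π·p₁ + (1−π)·p₀ = 0.281×0.0931 + 0.719×0.0485 = 0.061033.
Under exogeneity, PAF = [P(Y=1) − p₀] / P(Y=1).
PAF = (0.061033 − 0.0485) / 0.061033 ≈ 0.2053

PAF ≈ 0.205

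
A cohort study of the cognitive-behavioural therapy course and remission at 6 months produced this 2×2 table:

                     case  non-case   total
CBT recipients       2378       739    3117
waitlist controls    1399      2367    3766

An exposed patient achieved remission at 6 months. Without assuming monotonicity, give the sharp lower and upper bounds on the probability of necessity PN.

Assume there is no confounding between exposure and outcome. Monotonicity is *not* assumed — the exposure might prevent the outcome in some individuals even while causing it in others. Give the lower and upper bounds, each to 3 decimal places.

p₁ = P(outcome | exposed) = 2378/3117 = 0.76291
p₀ = P(outcome | unexposed) = 1399/3766 = 0.37148
Under exogeneity alone the bounds on PN are max{0,(p₁−p₀)/p₁} ≤ PN ≤ min{1,(1−p₀)/p₁}.
  lower = (p₁ − p₀)/p₁ = 0.39143 / 0.76291 ≈ 0.5131
  upper = min{1, (1 − p₀)/p₁} = 0.62852 / 0.76291 ≈ 0.8238

0.513 ≤ PN ≤ 0.824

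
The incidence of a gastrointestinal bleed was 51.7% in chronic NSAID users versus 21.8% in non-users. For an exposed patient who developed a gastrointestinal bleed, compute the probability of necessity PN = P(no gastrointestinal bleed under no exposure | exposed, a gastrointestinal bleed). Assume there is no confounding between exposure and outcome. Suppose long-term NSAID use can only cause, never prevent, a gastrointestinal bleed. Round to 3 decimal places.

PN ≈ 0.578

p₁ = 0.517, p₀ = 0.218.
Under exogeneity and monotonicity, PN = (p₁ − p₀) / p₁.
PN = (0.517 − 0.218) / 0.517 = 0.299 / 0.517 ≈ 0.5783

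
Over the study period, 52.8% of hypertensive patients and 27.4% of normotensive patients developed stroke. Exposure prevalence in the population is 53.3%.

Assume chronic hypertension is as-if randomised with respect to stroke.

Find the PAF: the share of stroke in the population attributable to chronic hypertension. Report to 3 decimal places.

p₁ = 0.528, p₀ = 0.274.
Overall risk P(Y=1) = π·p₁ + (1−π)·p₀ = 0.533×0.528 + 0.467×0.274 = 0.40938.
Under exogeneity, PAF = [P(Y=1) − p₀] / P(Y=1).
PAF = (0.40938 − 0.274) / 0.40938 ≈ 0.3307

PAF ≈ 0.331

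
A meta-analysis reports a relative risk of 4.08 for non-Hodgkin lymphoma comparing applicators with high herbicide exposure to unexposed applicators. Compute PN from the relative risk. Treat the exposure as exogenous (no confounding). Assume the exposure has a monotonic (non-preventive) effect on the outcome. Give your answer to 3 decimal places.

Under exogeneity and monotonicity, PN = (RR − 1) / RR = 1 − 1/RR.
PN = (4.08 − 1) / 4.08 = 3.08 / 4.08 ≈ 0.7549

PN ≈ 0.755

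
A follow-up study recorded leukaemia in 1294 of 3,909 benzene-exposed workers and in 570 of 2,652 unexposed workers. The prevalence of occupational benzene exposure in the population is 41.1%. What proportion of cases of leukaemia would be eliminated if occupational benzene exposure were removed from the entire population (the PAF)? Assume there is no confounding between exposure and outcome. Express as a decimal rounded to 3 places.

PAF ≈ 0.182

p₁ = P(outcome | exposed) = 1294/3909 = 0.33103
p₀ = P(outcome | unexposed) = 570/2652 = 0.21493
Overall risk P(Y=1) = π·p₁ + (1−π)·p₀ = 0.411×0.33103 + 0.589×0.21493 = 0.26265.
Under exogeneity, PAF = [P(Y=1) − p₀] / P(Y=1).
PAF = (0.26265 − 0.21493) / 0.26265 ≈ 0.1817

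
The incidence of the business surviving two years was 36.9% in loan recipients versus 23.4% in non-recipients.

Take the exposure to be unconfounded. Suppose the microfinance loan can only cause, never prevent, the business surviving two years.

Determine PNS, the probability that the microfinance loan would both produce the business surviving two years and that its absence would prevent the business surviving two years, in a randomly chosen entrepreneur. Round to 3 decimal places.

p₁ = 0.369, p₀ = 0.234.
Under exogeneity and monotonicity, PNS = p₁ − p₀.
PNS = 0.369 − 0.234 = 0.135

PNS ≈ 0.135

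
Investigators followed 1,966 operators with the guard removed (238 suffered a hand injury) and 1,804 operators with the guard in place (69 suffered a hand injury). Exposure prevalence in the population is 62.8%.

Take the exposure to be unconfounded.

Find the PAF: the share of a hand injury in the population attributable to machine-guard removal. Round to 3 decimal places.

p₁ = P(outcome | exposed) = 238/1966 = 0.12106
p₀ = P(outcome | unexposed) = 69/1804 = 0.038248
Overall risk P(Y=1) = π·p₁ + (1−π)·p₀ = 0.628×0.12106 + 0.372×0.038248 = 0.090253.
Under exogeneity, PAF = [P(Y=1) − p₀] / P(Y=1).
PAF = (0.090253 − 0.038248) / 0.090253 ≈ 0.5762

PAF ≈ 0.576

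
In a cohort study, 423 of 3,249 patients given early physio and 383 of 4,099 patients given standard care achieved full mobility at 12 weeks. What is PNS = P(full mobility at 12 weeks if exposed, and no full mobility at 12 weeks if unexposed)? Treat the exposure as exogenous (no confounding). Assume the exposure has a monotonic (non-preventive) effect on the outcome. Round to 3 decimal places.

PNS ≈ 0.037

p₁ = P(outcome | exposed) = 423/3249 = 0.13019
p₀ = P(outcome | unexposed) = 383/4099 = 0.093437
Under exogeneity and monotonicity, PNS = p₁ − p₀.
PNS = 0.13019 − 0.093437 = 0.036756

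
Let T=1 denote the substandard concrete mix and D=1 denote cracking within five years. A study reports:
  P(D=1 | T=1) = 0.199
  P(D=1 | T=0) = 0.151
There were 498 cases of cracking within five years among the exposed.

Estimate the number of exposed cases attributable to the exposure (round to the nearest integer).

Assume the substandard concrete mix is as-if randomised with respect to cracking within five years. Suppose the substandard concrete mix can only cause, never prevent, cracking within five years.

Let p₁ = 0.199, p₀ = 0.151.
PN = (p₁ − p₀)/p₁ = (0.199 − 0.151) / 0.199 ≈ 0.24121.
Attributable cases ≈ PN × (exposed cases) = 0.24121 × 498 ≈ 120.12.

about 120 cases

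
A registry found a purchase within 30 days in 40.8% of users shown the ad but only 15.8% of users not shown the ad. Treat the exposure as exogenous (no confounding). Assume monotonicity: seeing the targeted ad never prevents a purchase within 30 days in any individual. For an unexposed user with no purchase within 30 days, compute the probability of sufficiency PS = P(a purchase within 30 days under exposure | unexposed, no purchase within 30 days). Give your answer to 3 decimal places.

p₁ = 0.408, p₀ = 0.158.
Under exogeneity and monotonicity, PS = (p₁ − p₀) / (1 − p₀).
PS = (0.408 − 0.158) / (1 − 0.158) = 0.25 / 0.842 ≈ 0.2969

PS ≈ 0.297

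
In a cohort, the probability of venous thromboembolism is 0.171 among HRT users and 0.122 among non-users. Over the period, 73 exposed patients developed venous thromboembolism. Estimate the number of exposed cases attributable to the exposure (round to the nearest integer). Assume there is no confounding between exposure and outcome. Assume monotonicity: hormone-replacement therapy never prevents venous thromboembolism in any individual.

Let p₁ = 0.171, p₀ = 0.122.
PN = (p₁ − p₀)/p₁ = (0.171 − 0.122) / 0.171 ≈ 0.28655.
Attributable cases ≈ PN × (exposed cases) = 0.28655 × 73 ≈ 20.92.

about 21 cases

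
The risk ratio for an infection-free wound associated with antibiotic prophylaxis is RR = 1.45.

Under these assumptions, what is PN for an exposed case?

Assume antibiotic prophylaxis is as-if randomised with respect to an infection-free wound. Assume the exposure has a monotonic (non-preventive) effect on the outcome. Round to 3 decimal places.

PN ≈ 0.310

Under exogeneity and monotonicity, PN = (RR − 1) / RR = 1 − 1/RR.
PN = (1.45 − 1) / 1.45 = 0.45 / 1.45 ≈ 0.3103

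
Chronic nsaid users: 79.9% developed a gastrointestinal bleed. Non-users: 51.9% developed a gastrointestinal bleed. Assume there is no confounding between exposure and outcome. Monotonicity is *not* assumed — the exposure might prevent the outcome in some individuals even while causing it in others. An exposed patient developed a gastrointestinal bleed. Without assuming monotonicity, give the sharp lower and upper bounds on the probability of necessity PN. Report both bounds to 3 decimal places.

p₁ = 0.799, p₀ = 0.519.
Under exogeneity alone the bounds on PN are max{0,(p₁−p₀)/p₁} ≤ PN ≤ min{1,(1−p₀)/p₁}.
  lower = (p₁ − p₀)/p₁ = 0.28 / 0.799 ≈ 0.3504
  upper = min{1, (1 − p₀)/p₁} = 0.481 / 0.799 ≈ 0.6020

0.350 ≤ PN ≤ 0.602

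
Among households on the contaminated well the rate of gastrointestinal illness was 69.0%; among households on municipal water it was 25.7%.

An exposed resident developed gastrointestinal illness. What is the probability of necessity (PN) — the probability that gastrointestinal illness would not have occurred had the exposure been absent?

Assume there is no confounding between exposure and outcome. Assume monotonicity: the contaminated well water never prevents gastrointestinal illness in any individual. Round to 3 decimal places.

p₁ = 0.69, p₀ = 0.257.
Under exogeneity and monotonicity, PN = (p₁ − p₀) / p₁.
PN = (0.69 − 0.257) / 0.69 = 0.433 / 0.69 ≈ 0.6275

PN ≈ 0.628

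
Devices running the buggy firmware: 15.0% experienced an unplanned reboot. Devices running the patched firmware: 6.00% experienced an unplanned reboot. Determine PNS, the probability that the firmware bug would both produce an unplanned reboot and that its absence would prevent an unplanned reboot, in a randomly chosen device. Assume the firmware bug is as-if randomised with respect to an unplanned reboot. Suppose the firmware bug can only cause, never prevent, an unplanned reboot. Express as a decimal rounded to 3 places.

PNS ≈ 0.090

p₁ = 0.15, p₀ = 0.06.
Under exogeneity and monotonicity, PNS = p₁ − p₀.
PNS = 0.15 − 0.06 = 0.09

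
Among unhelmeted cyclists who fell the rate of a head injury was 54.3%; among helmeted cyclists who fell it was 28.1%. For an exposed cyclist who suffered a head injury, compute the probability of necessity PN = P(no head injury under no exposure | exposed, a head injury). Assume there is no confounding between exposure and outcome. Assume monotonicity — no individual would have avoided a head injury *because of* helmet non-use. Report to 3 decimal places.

p₁ = 0.543, p₀ = 0.281.
Under exogeneity and monotonicity, PN = (p₁ − p₀) / p₁.
PN = (0.543 − 0.281) / 0.543 = 0.262 / 0.543 ≈ 0.4825

PN ≈ 0.483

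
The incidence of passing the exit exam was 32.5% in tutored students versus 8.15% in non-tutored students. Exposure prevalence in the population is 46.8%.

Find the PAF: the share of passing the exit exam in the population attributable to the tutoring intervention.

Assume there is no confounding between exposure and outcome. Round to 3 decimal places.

p₁ = 0.325, p₀ = 0.0815.
Overall risk P(Y=1) = π·p₁ + (1−π)·p₀ = 0.468×0.325 + 0.532×0.0815 = 0.19546.
Under exogeneity, PAF = [P(Y=1) − p₀] / P(Y=1).
PAF = (0.19546 − 0.0815) / 0.19546 ≈ 0.5830

PAF ≈ 0.583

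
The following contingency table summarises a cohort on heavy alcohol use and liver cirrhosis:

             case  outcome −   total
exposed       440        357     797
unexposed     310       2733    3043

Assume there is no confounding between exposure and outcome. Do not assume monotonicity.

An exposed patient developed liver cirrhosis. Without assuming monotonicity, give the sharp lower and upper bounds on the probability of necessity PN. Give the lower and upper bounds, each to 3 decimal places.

0.815 ≤ PN ≤ 1.000

p₁ = P(outcome | exposed) = 440/797 = 0.55207
p₀ = P(outcome | unexposed) = 310/3043 = 0.10187
Under exogeneity alone the bounds on PN are max{0,(p₁−p₀)/p₁} ≤ PN ≤ min{1,(1−p₀)/p₁}.
  lower = (p₁ − p₀)/p₁ = 0.4502 / 0.55207 ≈ 0.8155
  upper = min{1, (1 − p₀)/p₁} = 0.89813 / 0.55207 ≈ 1.6268 → capped at 1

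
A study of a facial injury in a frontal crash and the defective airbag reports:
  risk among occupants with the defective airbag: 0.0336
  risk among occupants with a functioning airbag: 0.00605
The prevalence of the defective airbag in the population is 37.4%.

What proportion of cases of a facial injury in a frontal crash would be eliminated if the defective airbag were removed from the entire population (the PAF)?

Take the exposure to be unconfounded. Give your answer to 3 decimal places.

Let p₁ = 0.0336, p₀ = 0.00605.
Overall risk P(Y=1) = π·p₁ + (1−π)·p₀ = 0.374×0.0336 + 0.626×0.00605 = 0.016354.
Under exogeneity, PAF = [P(Y=1) − p₀] / P(Y=1).
PAF = (0.016354 − 0.00605) / 0.016354 ≈ 0.6301

PAF ≈ 0.630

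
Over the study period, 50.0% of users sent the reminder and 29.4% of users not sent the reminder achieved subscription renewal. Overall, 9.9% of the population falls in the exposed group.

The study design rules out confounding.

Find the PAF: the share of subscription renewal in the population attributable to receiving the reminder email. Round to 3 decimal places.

p₁ = 0.5, p₀ = 0.294.
Overall risk P(Y=1) = π·p₁ + (1−π)·p₀ = 0.099×0.5 + 0.901×0.294 = 0.31439.
Under exogeneity, PAF = [P(Y=1) − p₀] / P(Y=1).
PAF = (0.31439 − 0.294) / 0.31439 ≈ 0.0649

PAF ≈ 0.065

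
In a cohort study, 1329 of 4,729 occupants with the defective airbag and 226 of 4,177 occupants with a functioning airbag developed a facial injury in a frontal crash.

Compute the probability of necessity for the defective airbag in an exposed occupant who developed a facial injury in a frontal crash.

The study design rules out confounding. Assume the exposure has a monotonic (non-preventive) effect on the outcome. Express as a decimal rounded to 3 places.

p₁ = P(outcome | exposed) = 1329/4729 = 0.28103
p₀ = P(outcome | unexposed) = 226/4177 = 0.054106
Under exogeneity and monotonicity, PN = (p₁ − p₀) / p₁.
PN = (0.28103 − 0.054106) / 0.28103 = 0.22693 / 0.28103 ≈ 0.8075

PN ≈ 0.807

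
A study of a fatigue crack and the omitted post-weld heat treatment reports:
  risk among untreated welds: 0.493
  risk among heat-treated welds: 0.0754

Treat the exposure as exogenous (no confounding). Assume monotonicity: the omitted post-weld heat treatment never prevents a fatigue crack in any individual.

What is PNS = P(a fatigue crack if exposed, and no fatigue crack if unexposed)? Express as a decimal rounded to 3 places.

Let p₁ = 0.493, p₀ = 0.0754.
Under exogeneity and monotonicity, PNS = p₁ − p₀.
PNS = 0.493 − 0.0754 = 0.4176

PNS ≈ 0.418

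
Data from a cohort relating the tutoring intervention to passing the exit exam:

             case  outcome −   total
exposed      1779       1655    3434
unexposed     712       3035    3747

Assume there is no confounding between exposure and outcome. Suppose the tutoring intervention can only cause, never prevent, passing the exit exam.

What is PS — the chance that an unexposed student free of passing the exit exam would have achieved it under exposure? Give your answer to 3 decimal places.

p₁ = P(outcome | exposed) = 1779/3434 = 0.51805
p₀ = P(outcome | unexposed) = 712/3747 = 0.19002
Under exogeneity and monotonicity, PS = (p₁ − p₀) / (1 − p₀).
PS = (0.51805 − 0.19002) / (1 − 0.19002) = 0.32804 / 0.80998 ≈ 0.4050

PS ≈ 0.405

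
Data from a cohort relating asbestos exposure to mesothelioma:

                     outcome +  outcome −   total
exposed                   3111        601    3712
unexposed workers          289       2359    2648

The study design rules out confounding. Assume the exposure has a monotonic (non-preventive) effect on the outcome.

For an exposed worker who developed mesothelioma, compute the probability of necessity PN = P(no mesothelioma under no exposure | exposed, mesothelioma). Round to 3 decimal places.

PN ≈ 0.870

p₁ = P(outcome | exposed) = 3111/3712 = 0.83809
p₀ = P(outcome | unexposed) = 289/2648 = 0.10914
Under exogeneity and monotonicity, PN = (p₁ − p₀) / p₁.
PN = (0.83809 − 0.10914) / 0.83809 = 0.72895 / 0.83809 ≈ 0.8698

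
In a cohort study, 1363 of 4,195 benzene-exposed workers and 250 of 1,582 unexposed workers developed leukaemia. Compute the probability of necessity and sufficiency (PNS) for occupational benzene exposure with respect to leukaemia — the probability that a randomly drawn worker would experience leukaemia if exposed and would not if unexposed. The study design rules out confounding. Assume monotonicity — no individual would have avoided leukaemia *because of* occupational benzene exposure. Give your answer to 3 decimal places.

p₁ = P(outcome | exposed) = 1363/4195 = 0.32491
p₀ = P(outcome | unexposed) = 250/1582 = 0.15803
Under exogeneity and monotonicity, PNS = p₁ − p₀.
PNS = 0.32491 − 0.15803 = 0.16688

PNS ≈ 0.167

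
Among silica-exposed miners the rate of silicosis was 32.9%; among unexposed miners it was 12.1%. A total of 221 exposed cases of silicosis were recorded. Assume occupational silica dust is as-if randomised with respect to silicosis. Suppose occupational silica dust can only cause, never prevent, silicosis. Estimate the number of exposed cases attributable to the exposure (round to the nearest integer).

p₁ = 0.329, p₀ = 0.121.
PN = (p₁ − p₀)/p₁ = (0.329 − 0.121) / 0.329 ≈ 0.63222.
Attributable cases ≈ PN × (exposed cases) = 0.63222 × 221 ≈ 139.72.

about 140 cases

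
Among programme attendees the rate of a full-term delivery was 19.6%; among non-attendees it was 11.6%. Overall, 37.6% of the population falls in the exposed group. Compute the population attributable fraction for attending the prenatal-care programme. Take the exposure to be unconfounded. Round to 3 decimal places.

PAF ≈ 0.206

p₁ = 0.196, p₀ = 0.116.
Overall risk P(Y=1) = π·p₁ + (1−π)·p₀ = 0.376×0.196 + 0.624×0.116 = 0.14608.
Under exogeneity, PAF = [P(Y=1) − p₀] / P(Y=1).
PAF = (0.14608 − 0.116) / 0.14608 ≈ 0.2059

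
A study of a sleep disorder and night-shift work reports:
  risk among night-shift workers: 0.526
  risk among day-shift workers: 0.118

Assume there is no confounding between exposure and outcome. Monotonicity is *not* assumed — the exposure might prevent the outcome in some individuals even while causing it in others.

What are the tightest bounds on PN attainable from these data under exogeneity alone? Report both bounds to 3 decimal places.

0.776 ≤ PN ≤ 1.000

Let p₁ = 0.526, p₀ = 0.118.
Under exogeneity alone the bounds on PN are max{0,(p₁−p₀)/p₁} ≤ PN ≤ min{1,(1−p₀)/p₁}.
  lower = (p₁ − p₀)/p₁ = 0.408 / 0.526 ≈ 0.7757
  upper = min{1, (1 − p₀)/p₁} = 0.882 / 0.526 ≈ 1.6768 → capped at 1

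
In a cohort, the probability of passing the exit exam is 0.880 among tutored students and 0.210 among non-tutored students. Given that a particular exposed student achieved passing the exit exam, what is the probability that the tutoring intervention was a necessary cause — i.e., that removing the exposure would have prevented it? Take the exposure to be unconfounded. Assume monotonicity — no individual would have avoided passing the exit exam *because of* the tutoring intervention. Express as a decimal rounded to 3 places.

PN ≈ 0.761

Let p₁ = 0.88, p₀ = 0.21.
Under exogeneity and monotonicity, PN = (p₁ − p₀) / p₁.
PN = (0.88 − 0.21) / 0.88 = 0.67 / 0.88 ≈ 0.7614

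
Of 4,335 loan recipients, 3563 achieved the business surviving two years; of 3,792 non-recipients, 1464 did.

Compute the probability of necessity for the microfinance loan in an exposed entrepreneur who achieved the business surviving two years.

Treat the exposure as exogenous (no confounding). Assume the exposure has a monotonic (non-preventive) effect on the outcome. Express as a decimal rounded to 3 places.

p₁ = P(outcome | exposed) = 3563/4335 = 0.82191
p₀ = P(outcome | unexposed) = 1464/3792 = 0.38608
Under exogeneity and monotonicity, PN = (p₁ − p₀) / p₁.
PN = (0.82191 − 0.38608) / 0.82191 = 0.43584 / 0.82191 ≈ 0.5303

PN ≈ 0.530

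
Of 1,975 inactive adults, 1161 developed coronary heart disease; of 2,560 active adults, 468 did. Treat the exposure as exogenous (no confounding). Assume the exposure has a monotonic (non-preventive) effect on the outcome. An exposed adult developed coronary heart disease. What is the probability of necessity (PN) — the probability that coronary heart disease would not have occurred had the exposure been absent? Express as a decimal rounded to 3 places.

PN ≈ 0.689

p₁ = P(outcome | exposed) = 1161/1975 = 0.58785
p₀ = P(outcome | unexposed) = 468/2560 = 0.18281
Under exogeneity and monotonicity, PN = (p₁ − p₀) / p₁.
PN = (0.58785 − 0.18281) / 0.58785 = 0.40504 / 0.58785 ≈ 0.6890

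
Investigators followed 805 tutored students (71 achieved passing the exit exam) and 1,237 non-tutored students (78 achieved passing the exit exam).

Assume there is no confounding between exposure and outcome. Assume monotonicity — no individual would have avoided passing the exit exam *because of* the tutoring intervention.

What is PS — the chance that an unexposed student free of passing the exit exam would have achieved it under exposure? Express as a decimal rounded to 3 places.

PS ≈ 0.027

p₁ = P(outcome | exposed) = 71/805 = 0.088199
p₀ = P(outcome | unexposed) = 78/1237 = 0.063056
Under exogeneity and monotonicity, PS = (p₁ − p₀) / (1 − p₀).
PS = (0.088199 − 0.063056) / (1 − 0.063056) = 0.025143 / 0.93694 ≈ 0.0268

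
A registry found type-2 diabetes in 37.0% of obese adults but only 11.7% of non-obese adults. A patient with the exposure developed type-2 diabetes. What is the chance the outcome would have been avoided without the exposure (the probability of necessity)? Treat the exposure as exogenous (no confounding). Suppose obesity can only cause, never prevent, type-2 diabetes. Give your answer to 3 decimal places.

PN ≈ 0.684

p₁ = 0.37, p₀ = 0.117.
Under exogeneity and monotonicity, PN = (p₁ − p₀) / p₁.
PN = (0.37 − 0.117) / 0.37 = 0.253 / 0.37 ≈ 0.6838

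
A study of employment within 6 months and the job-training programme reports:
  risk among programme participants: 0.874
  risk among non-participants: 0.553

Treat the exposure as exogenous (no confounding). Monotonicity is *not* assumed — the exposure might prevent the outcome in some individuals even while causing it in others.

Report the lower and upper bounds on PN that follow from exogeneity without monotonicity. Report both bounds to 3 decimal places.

Let p₁ = 0.874, p₀ = 0.553.
Under exogeneity alone the bounds on PN are max{0,(p₁−p₀)/p₁} ≤ PN ≤ min{1,(1−p₀)/p₁}.
  lower = (p₁ − p₀)/p₁ = 0.321 / 0.874 ≈ 0.3673
  upper = min{1, (1 − p₀)/p₁} = 0.447 / 0.874 ≈ 0.5114

0.367 ≤ PN ≤ 0.511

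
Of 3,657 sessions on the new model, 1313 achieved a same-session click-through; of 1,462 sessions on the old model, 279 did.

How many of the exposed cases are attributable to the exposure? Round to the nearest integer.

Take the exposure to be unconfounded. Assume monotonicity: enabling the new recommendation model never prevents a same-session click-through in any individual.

p₁ = P(outcome | exposed) = 1313/3657 = 0.35904
p₀ = P(outcome | unexposed) = 279/1462 = 0.19083
PN = (p₁ − p₀)/p₁ = (0.35904 − 0.19083) / 0.35904 ≈ 0.46848.
Attributable cases ≈ PN × (exposed cases) = 0.46848 × 1313 ≈ 615.12.

about 615 cases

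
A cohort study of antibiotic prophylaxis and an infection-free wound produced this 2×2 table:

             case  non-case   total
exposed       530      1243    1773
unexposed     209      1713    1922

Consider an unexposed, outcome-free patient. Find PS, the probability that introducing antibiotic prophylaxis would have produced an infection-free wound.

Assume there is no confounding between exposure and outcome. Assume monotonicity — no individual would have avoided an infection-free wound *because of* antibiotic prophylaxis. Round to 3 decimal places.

p₁ = P(outcome | exposed) = 530/1773 = 0.29893
p₀ = P(outcome | unexposed) = 209/1922 = 0.10874
Under exogeneity and monotonicity, PS = (p₁ − p₀)/(1 − p₀).
PS = (0.29893 − 0.10874) / 0.89126 ≈ 0.2134

PS ≈ 0.213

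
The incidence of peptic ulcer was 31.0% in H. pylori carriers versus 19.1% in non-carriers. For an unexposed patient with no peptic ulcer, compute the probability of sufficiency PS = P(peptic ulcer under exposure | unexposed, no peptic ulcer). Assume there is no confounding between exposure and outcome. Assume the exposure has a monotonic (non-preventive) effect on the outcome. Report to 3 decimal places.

PS ≈ 0.147

p₁ = 0.31, p₀ = 0.191.
Under exogeneity and monotonicity, PS = (p₁ − p₀) / (1 − p₀).
PS = (0.31 − 0.191) / (1 − 0.191) = 0.119 / 0.809 ≈ 0.1471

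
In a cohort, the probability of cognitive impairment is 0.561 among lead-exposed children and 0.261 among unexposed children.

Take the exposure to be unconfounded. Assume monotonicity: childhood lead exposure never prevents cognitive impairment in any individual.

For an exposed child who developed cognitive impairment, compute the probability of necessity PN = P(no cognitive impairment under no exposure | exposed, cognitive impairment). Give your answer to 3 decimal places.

PN ≈ 0.535

Let p₁ = 0.561, p₀ = 0.261.
Under exogeneity and monotonicity, PN = (p₁ − p₀) / p₁.
PN = (0.561 − 0.261) / 0.561 = 0.3 / 0.561 ≈ 0.5348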